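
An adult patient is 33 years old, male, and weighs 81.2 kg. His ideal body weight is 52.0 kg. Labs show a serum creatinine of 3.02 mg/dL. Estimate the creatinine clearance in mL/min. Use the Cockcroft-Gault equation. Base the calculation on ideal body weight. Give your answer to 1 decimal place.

25.6 mL/min

CrCl = (140 − 33) × 52 / (72 × 3.02) = 5564.0 / 217.44 ≈ 25.6 mL/min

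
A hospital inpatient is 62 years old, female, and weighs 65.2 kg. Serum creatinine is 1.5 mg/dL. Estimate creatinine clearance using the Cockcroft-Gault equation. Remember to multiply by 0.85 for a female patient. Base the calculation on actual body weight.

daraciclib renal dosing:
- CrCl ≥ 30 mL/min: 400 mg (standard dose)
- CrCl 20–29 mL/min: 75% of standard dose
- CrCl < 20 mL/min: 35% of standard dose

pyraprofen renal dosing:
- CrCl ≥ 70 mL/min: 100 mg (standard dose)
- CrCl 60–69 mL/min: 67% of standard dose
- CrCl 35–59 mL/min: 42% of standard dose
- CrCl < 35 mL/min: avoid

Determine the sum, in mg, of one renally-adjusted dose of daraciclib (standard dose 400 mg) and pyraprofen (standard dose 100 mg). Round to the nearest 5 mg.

CrCl = (140 − 62) × 65.2 / (72 × 1.5) × 0.85 = 5085.6 / 108.00 × 0.85 ≈ 40.0 mL/min
CrCl ≈ 40 mL/min.
daraciclib: ≥ 30 mL/min → 100% of 400 mg = 400 mg.
pyraprofen: 35–59 mL/min → 42% of 100 mg = 42 mg.
Total = 400 + 42 = 442 mg.

440 mg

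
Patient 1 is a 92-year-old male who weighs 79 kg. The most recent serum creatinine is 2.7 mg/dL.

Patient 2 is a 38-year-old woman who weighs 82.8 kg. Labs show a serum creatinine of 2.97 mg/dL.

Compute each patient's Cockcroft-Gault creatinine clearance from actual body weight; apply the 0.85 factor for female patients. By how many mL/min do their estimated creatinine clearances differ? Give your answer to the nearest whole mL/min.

14 mL/min

Patient 1: CrCl = (140 − 92) × 79 / (72 × 2.7) = 3792.0 / 194.40 ≈ 19.5 mL/min
Patient 2: CrCl = (140 − 38) × 82.8 / (72 × 2.97) × 0.85 = 8445.6 / 213.84 × 0.85 ≈ 33.6 mL/min
|19.5 − 33.6| = 14.1 mL/min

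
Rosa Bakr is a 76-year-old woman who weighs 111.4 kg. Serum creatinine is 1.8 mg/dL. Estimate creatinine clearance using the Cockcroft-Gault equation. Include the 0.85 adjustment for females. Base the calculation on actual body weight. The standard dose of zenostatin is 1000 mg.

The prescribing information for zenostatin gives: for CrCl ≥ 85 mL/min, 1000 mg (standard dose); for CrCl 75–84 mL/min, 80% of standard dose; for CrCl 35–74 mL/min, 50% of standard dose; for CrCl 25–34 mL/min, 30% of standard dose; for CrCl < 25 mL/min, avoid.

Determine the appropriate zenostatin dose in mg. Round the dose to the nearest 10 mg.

500 mg

CrCl = (140 − 76) × 111.4 / (72 × 1.8) × 0.85 = 7129.6 / 129.60 × 0.85 ≈ 46.8 mL/min
CrCl ≈ 47 mL/min → bracket 35–74 mL/min.
50% of 1000 mg = 500 mg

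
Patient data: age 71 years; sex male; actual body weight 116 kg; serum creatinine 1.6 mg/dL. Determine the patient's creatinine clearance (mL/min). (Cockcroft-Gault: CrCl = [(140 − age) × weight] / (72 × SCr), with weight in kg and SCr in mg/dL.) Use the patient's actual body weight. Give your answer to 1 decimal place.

69.5 mL/min

CrCl = (140 − 71) × 116 / (72 × 1.6) = 8004.0 / 115.20 ≈ 69.5 mL/min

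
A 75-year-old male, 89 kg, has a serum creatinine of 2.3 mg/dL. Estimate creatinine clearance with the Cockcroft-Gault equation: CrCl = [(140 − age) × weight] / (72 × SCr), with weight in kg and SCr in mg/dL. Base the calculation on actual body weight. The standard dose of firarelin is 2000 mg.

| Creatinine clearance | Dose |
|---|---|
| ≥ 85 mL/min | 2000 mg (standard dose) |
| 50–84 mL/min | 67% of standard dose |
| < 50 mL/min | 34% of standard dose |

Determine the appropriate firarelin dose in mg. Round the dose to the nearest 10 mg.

CrCl = (140 − 75) × 89 / (72 × 2.3) = 5785.0 / 165.60 ≈ 34.9 mL/min
CrCl ≈ 35 mL/min → bracket < 50 mL/min.
34% of 2000 mg = 680 mg

680 mg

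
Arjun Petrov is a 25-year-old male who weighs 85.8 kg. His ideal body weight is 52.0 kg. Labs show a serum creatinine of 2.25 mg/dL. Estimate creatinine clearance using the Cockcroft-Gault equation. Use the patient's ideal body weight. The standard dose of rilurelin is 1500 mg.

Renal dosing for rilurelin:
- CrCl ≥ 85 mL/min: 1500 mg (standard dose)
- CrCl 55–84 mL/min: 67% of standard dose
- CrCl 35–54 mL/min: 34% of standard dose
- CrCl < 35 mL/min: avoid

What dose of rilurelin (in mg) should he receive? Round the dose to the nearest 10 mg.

CrCl = (140 − 25) × 52 / (72 × 2.25) = 5980.0 / 162.00 ≈ 36.9 mL/min
CrCl ≈ 37 mL/min → bracket 35–54 mL/min.
34% of 1500 mg = 510 mg

510 mg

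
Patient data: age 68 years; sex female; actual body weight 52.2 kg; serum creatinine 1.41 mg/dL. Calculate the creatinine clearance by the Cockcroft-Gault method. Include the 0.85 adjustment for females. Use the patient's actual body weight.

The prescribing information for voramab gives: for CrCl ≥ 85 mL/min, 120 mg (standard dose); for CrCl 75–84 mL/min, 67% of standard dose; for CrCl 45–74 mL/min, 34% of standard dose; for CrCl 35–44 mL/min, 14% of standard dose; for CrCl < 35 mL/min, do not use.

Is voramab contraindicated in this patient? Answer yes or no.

yes

CrCl = (140 − 68) × 52.2 / (72 × 1.41) × 0.85 = 3758.4 / 101.52 × 0.85 ≈ 31.5 mL/min
CrCl ≈ 31 mL/min, which is < 35 mL/min.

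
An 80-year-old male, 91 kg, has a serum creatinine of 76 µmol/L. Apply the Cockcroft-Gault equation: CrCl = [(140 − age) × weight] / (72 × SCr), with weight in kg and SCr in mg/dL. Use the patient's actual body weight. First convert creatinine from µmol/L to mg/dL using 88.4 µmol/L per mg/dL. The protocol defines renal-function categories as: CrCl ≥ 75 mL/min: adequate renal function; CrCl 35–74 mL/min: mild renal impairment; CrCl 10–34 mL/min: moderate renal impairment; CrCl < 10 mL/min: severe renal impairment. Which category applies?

adequate renal function

SCr = 76 / 88.4 = 0.86 mg/dL
CrCl = (140 − 80) × 91 / (72 × 0.86) = 5460.0 / 61.92 ≈ 88.2 mL/min
88 mL/min falls in the 'adequate renal function' range.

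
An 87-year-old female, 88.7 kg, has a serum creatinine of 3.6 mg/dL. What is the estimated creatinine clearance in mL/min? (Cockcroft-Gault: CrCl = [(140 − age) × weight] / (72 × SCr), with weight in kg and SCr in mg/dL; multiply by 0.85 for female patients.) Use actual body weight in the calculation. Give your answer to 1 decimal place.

CrCl = (140 − 87) × 88.7 / (72 × 3.6) × 0.85 = 4701.1 / 259.20 × 0.85 ≈ 15.4 mL/min

15.4 mL/min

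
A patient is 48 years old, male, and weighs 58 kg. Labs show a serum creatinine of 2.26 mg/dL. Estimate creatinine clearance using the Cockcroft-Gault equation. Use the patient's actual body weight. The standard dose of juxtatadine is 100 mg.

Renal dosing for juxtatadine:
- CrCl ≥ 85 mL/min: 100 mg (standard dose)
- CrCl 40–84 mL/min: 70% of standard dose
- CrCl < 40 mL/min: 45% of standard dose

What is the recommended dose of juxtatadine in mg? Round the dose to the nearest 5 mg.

CrCl = (140 − 48) × 58 / (72 × 2.26) = 5336.0 / 162.72 ≈ 32.8 mL/min
CrCl ≈ 33 mL/min → bracket < 40 mL/min.
45% of 100 mg = 45 mg

45 mg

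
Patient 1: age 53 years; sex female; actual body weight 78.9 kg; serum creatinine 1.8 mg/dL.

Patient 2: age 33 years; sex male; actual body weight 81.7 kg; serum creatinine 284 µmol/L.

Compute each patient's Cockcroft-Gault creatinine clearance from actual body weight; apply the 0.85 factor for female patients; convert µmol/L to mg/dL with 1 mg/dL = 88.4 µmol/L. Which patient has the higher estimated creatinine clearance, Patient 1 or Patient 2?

Patient 1: CrCl = (140 − 53) × 78.9 / (72 × 1.8) × 0.85 = 6864.3 / 129.60 × 0.85 ≈ 45.0 mL/min
Patient 2: SCr = 284 / 88.4 = 3.213 mg/dL
Patient 2: CrCl = (140 − 33) × 81.7 / (72 × 3.213) = 8741.9 / 231.34 ≈ 37.8 mL/min
45.0 vs 37.8 mL/min → Patient 1 is higher.

Patient 1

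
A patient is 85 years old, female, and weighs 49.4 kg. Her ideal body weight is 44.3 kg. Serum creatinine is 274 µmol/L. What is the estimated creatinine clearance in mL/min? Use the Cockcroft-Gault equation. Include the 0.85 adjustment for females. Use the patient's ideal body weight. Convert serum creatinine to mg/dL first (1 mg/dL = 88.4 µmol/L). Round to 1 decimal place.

9.3 mL/min

SCr = 274 / 88.4 = 3.1 mg/dL
CrCl = (140 − 85) × 44.3 / (72 × 3.1) × 0.85 = 2436.5 / 223.20 × 0.85 ≈ 9.3 mL/min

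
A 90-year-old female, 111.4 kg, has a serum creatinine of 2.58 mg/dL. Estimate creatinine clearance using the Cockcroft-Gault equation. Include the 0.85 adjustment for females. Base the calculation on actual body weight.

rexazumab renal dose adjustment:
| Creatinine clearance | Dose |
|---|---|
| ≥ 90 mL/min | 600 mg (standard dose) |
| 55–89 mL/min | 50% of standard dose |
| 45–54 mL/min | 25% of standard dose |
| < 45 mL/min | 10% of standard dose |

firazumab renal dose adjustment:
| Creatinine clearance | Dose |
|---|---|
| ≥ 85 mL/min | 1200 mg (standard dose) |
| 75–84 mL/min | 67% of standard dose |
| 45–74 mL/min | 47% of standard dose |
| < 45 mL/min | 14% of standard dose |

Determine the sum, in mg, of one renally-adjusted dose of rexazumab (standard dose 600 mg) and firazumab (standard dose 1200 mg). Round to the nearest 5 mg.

230 mg

CrCl = (140 − 90) × 111.4 / (72 × 2.58) × 0.85 = 5570.0 / 185.76 × 0.85 ≈ 25.5 mL/min
CrCl ≈ 25 mL/min.
rexazumab: < 45 mL/min → 10% of 600 mg = 60 mg.
firazumab: < 45 mL/min → 14% of 1200 mg = 168 mg.
Total = 60 + 168 = 228 mg.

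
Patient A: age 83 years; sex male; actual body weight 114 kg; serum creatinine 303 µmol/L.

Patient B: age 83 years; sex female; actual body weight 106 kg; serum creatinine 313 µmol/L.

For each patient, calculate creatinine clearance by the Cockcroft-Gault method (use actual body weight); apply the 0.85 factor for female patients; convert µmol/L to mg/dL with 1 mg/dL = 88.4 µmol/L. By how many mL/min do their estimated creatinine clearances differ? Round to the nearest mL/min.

6 mL/min

Patient A: SCr = 303 / 88.4 = 3.428 mg/dL
Patient A: CrCl = (140 − 83) × 114 / (72 × 3.428) = 6498.0 / 246.82 ≈ 26.3 mL/min
Patient B: SCr = 313 / 88.4 = 3.541 mg/dL
Patient B: CrCl = (140 − 83) × 106 / (72 × 3.541) × 0.85 = 6042.0 / 254.95 × 0.85 ≈ 20.1 mL/min
|26.3 − 20.1| = 6.2 mL/min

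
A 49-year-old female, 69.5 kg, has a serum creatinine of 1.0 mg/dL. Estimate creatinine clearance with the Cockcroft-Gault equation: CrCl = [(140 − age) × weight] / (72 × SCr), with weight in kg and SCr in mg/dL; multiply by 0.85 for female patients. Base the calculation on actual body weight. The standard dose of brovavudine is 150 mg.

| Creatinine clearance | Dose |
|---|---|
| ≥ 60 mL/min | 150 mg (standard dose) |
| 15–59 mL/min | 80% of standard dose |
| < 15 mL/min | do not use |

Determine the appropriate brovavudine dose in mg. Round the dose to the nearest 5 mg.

150 mg

CrCl = (140 − 49) × 69.5 / (72 × 1) × 0.85 = 6324.5 / 72.00 × 0.85 ≈ 74.7 mL/min
CrCl ≈ 75 mL/min → bracket ≥ 60 mL/min.
100% of 150 mg = 150 mg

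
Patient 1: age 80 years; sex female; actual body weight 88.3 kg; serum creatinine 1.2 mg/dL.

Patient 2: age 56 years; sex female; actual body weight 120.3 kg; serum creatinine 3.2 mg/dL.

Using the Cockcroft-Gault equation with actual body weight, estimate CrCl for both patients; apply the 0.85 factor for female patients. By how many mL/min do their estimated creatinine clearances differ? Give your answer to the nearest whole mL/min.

15 mL/min

Patient 1: CrCl = (140 − 80) × 88.3 / (72 × 1.2) × 0.85 = 5298.0 / 86.40 × 0.85 ≈ 52.1 mL/min
Patient 2: CrCl = (140 − 56) × 120.3 / (72 × 3.2) × 0.85 = 10105.2 / 230.40 × 0.85 ≈ 37.3 mL/min
|52.1 − 37.3| = 14.8 mL/min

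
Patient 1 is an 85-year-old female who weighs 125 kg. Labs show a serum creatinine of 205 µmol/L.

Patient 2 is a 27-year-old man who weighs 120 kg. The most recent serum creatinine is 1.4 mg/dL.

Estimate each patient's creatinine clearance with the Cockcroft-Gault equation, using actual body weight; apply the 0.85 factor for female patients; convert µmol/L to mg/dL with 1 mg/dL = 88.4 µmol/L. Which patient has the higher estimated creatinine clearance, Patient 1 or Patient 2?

Patient 1: SCr = 205 / 88.4 = 2.319 mg/dL
Patient 1: CrCl = (140 − 85) × 125 / (72 × 2.319) × 0.85 = 6875.0 / 166.97 × 0.85 ≈ 35.0 mL/min
Patient 2: CrCl = (140 − 27) × 120 / (72 × 1.4) = 13560.0 / 100.80 ≈ 134.5 mL/min
35.0 vs 134.5 mL/min → Patient 2 is higher.

Patient 2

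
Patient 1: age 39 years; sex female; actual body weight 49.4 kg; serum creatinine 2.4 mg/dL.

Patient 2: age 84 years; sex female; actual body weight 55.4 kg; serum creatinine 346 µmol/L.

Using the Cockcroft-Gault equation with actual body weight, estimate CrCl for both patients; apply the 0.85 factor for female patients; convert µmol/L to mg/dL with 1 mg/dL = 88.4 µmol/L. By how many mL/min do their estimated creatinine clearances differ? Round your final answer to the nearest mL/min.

Patient 1: CrCl = (140 − 39) × 49.4 / (72 × 2.4) × 0.85 = 4989.4 / 172.80 × 0.85 ≈ 24.5 mL/min
Patient 2: SCr = 346 / 88.4 = 3.914 mg/dL
Patient 2: CrCl = (140 − 84) × 55.4 / (72 × 3.914) × 0.85 = 3102.4 / 281.81 × 0.85 ≈ 9.4 mL/min
|24.5 − 9.4| = 15.1 mL/min

15 mL/min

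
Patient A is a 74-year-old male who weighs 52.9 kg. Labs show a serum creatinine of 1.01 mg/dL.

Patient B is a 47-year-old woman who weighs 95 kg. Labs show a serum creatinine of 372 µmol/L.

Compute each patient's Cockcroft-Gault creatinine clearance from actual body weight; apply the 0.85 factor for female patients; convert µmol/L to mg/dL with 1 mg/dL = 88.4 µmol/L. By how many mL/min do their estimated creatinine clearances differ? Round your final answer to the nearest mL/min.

23 mL/min

Patient A: CrCl = (140 − 74) × 52.9 / (72 × 1.01) = 3491.4 / 72.72 ≈ 48.0 mL/min
Patient B: SCr = 372 / 88.4 = 4.208 mg/dL
Patient B: CrCl = (140 − 47) × 95 / (72 × 4.208) × 0.85 = 8835.0 / 302.98 × 0.85 ≈ 24.8 mL/min
|48.0 − 24.8| = 23.2 mL/min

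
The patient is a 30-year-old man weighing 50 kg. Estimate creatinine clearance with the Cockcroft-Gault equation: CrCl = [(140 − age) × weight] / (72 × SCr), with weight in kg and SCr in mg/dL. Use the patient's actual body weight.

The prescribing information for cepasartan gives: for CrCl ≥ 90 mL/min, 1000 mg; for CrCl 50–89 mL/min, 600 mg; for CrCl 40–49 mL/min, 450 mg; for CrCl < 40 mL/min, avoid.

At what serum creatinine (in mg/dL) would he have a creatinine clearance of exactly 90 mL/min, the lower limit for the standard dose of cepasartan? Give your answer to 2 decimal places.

Standard dose requires CrCl ≥ 90 mL/min.
Set (140 − 30) × 50 / (72 × SCr) = 90
SCr = (140 − 30) × 50 / (72 × 90) = 0.849 mg/dL

0.85 mg/dL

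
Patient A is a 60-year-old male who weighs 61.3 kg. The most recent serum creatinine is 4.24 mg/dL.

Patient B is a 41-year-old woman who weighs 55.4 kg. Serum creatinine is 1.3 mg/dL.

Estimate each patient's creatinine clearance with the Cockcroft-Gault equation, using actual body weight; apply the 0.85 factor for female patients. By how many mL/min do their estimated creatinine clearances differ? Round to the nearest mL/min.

34 mL/min

Patient A: CrCl = (140 − 60) × 61.3 / (72 × 4.24) = 4904.0 / 305.28 ≈ 16.1 mL/min
Patient B: CrCl = (140 − 41) × 55.4 / (72 × 1.3) × 0.85 = 5484.6 / 93.60 × 0.85 ≈ 49.8 mL/min
|16.1 − 49.8| = 33.7 mL/min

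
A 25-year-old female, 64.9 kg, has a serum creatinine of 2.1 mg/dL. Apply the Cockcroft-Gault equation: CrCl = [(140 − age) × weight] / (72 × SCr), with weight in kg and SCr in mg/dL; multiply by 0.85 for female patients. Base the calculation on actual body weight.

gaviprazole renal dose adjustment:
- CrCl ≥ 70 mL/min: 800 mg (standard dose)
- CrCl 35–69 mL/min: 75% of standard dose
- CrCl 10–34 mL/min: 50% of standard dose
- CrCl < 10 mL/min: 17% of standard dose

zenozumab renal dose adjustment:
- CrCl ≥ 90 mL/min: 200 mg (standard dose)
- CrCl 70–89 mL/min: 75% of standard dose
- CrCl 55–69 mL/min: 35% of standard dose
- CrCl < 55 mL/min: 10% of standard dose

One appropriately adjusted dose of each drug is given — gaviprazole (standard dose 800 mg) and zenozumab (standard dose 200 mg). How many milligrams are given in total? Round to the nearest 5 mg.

620 mg

CrCl = (140 − 25) × 64.9 / (72 × 2.1) × 0.85 = 7463.5 / 151.20 × 0.85 ≈ 42.0 mL/min
CrCl ≈ 42 mL/min.
gaviprazole: 35–69 mL/min → 75% of 800 mg = 600 mg.
zenozumab: < 55 mL/min → 10% of 200 mg = 20 mg.
Total = 600 + 20 = 620 mg.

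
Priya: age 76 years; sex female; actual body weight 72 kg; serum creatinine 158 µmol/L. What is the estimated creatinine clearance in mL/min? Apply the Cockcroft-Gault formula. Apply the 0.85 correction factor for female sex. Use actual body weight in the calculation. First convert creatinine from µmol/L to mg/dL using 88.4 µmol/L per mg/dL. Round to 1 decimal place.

SCr = 158 / 88.4 = 1.787 mg/dL
CrCl = (140 − 76) × 72 / (72 × 1.787) × 0.85 = 4608.0 / 128.66 × 0.85 ≈ 30.4 mL/min

30.4 mL/min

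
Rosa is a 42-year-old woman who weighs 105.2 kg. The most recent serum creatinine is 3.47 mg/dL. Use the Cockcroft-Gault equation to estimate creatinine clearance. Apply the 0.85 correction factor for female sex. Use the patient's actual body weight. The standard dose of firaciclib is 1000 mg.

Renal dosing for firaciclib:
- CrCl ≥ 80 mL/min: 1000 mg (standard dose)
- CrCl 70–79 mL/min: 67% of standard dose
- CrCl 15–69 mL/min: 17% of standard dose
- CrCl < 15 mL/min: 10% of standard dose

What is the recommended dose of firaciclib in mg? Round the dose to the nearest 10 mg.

170 mg

CrCl = (140 − 42) × 105.2 / (72 × 3.47) × 0.85 = 10309.6 / 249.84 × 0.85 ≈ 35.1 mL/min
CrCl ≈ 35 mL/min → bracket 15–69 mL/min.
17% of 1000 mg = 170 mg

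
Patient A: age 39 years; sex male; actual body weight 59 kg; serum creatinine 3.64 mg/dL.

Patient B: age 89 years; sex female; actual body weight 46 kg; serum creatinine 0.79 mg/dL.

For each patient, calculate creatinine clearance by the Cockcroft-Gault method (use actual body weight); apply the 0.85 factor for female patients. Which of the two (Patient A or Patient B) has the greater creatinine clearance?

Patient B

Patient A: CrCl = (140 − 39) × 59 / (72 × 3.64) = 5959.0 / 262.08 ≈ 22.7 mL/min
Patient B: CrCl = (140 − 89) × 46 / (72 × 0.79) × 0.85 = 2346.0 / 56.88 × 0.85 ≈ 35.1 mL/min
22.7 vs 35.1 mL/min → Patient B is higher.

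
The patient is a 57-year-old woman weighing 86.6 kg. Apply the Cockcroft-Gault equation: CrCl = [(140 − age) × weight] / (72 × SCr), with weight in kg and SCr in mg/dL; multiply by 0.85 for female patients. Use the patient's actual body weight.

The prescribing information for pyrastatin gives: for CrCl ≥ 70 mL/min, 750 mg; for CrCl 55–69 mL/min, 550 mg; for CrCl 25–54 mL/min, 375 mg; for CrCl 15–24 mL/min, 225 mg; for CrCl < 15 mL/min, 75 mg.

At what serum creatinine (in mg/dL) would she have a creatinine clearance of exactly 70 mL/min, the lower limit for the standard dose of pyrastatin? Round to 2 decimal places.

Standard dose requires CrCl ≥ 70 mL/min.
Set (140 − 57) × 86.6 × 0.85 / (72 × SCr) = 70
SCr = (140 − 57) × 86.6 × 0.85 / (72 × 70) = 1.212 mg/dL

1.21 mg/dL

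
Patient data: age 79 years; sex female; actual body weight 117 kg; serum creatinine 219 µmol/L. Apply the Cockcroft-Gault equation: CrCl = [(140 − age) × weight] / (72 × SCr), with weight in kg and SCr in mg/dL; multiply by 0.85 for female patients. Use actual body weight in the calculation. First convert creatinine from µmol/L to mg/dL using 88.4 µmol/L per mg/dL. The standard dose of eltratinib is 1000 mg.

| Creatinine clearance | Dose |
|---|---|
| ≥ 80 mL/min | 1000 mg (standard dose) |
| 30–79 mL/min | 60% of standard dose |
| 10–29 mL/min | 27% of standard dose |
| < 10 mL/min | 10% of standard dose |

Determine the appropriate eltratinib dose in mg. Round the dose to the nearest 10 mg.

SCr = 219 / 88.4 = 2.477 mg/dL
CrCl = (140 − 79) × 117 / (72 × 2.477) × 0.85 = 7137.0 / 178.34 × 0.85 ≈ 34.0 mL/min
CrCl ≈ 34 mL/min → bracket 30–79 mL/min.
60% of 1000 mg = 600 mg

600 mg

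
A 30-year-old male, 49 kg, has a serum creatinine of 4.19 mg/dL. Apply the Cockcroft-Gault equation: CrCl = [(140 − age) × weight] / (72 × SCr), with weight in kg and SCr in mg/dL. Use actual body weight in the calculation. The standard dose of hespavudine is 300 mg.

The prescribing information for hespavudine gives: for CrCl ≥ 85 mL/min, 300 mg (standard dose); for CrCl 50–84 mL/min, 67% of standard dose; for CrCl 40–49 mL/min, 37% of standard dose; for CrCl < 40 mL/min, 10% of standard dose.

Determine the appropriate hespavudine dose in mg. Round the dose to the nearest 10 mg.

CrCl = (140 − 30) × 49 / (72 × 4.19) = 5390.0 / 301.68 ≈ 17.9 mL/min
CrCl ≈ 18 mL/min → bracket < 40 mL/min.
10% of 300 mg = 30 mg

30 mg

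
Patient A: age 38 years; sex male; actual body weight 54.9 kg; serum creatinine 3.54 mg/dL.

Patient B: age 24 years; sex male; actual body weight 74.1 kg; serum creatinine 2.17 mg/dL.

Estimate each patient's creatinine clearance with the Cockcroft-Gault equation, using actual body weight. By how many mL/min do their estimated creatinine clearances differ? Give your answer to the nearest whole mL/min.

Patient A: CrCl = (140 − 38) × 54.9 / (72 × 3.54) = 5599.8 / 254.88 ≈ 22.0 mL/min
Patient B: CrCl = (140 − 24) × 74.1 / (72 × 2.17) = 8595.6 / 156.24 ≈ 55.0 mL/min
|22.0 − 55.0| = 33.0 mL/min

33 mL/min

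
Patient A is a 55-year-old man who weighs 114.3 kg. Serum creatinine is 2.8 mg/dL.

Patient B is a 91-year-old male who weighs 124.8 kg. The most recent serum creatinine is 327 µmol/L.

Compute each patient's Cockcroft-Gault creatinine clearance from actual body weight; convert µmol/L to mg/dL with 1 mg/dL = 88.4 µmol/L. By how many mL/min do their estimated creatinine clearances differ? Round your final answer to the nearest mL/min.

Patient A: CrCl = (140 − 55) × 114.3 / (72 × 2.8) = 9715.5 / 201.60 ≈ 48.2 mL/min
Patient B: SCr = 327 / 88.4 = 3.699 mg/dL
Patient B: CrCl = (140 − 91) × 124.8 / (72 × 3.699) = 6115.2 / 266.33 ≈ 23.0 mL/min
|48.2 − 23.0| = 25.2 mL/min

25 mL/min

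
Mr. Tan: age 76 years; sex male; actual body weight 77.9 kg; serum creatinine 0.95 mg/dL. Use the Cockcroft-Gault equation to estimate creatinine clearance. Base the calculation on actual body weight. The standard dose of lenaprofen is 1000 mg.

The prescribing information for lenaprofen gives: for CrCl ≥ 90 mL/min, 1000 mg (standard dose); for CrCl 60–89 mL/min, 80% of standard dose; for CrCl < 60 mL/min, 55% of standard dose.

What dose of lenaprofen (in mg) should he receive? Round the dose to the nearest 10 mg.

CrCl = (140 − 76) × 77.9 / (72 × 0.95) = 4985.6 / 68.40 ≈ 72.9 mL/min
CrCl ≈ 73 mL/min → bracket 60–89 mL/min.
80% of 1000 mg = 800 mg

800 mg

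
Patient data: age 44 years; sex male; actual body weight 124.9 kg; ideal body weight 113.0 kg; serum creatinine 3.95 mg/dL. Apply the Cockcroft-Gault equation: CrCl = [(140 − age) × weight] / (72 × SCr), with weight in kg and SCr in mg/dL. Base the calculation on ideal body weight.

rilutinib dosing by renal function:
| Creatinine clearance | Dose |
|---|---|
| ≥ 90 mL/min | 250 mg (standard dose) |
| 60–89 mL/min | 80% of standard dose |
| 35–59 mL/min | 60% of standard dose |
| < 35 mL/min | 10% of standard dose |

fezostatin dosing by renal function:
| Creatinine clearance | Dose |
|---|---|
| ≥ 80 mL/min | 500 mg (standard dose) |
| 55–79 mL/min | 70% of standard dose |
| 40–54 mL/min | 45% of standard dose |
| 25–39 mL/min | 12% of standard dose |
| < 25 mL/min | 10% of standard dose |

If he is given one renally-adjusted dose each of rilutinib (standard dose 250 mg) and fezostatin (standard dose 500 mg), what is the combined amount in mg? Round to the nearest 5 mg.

CrCl = (140 − 44) × 113 / (72 × 3.95) = 10848.0 / 284.40 ≈ 38.1 mL/min
CrCl ≈ 38 mL/min.
rilutinib: 35–59 mL/min → 60% of 250 mg = 150 mg.
fezostatin: 25–39 mL/min → 12% of 500 mg = 60 mg.
Total = 150 + 60 = 210 mg.

210 mg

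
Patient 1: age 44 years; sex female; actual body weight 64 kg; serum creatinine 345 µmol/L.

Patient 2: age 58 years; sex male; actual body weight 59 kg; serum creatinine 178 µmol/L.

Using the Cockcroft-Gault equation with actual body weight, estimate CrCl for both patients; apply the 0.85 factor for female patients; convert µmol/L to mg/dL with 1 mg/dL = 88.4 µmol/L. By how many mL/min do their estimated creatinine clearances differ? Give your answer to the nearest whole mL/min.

Patient 1: SCr = 345 / 88.4 = 3.903 mg/dL
Patient 1: CrCl = (140 − 44) × 64 / (72 × 3.903) × 0.85 = 6144.0 / 281.02 × 0.85 ≈ 18.6 mL/min
Patient 2: SCr = 178 / 88.4 = 2.014 mg/dL
Patient 2: CrCl = (140 − 58) × 59 / (72 × 2.014) = 4838.0 / 145.01 ≈ 33.4 mL/min
|18.6 − 33.4| = 14.8 mL/min

15 mL/min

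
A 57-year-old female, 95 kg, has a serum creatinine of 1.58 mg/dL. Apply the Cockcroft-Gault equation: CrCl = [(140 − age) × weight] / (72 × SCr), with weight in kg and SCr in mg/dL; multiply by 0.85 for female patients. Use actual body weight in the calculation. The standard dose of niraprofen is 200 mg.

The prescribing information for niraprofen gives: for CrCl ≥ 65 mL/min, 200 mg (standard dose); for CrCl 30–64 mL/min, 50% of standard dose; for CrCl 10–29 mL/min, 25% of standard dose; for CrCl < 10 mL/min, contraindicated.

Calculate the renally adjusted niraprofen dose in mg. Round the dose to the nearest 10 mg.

100 mg

CrCl = (140 − 57) × 95 / (72 × 1.58) × 0.85 = 7885.0 / 113.76 × 0.85 ≈ 58.9 mL/min
CrCl ≈ 59 mL/min → bracket 30–64 mL/min.
50% of 200 mg = 100 mg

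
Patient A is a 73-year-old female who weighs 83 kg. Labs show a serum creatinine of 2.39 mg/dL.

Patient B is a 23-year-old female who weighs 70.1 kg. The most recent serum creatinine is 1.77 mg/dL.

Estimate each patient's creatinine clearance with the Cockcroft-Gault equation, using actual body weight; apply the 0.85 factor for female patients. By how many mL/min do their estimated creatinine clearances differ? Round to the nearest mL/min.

27 mL/min

Patient A: CrCl = (140 − 73) × 83 / (72 × 2.39) × 0.85 = 5561.0 / 172.08 × 0.85 ≈ 27.5 mL/min
Patient B: CrCl = (140 − 23) × 70.1 / (72 × 1.77) × 0.85 = 8201.7 / 127.44 × 0.85 ≈ 54.7 mL/min
|27.5 − 54.7| = 27.2 mL/min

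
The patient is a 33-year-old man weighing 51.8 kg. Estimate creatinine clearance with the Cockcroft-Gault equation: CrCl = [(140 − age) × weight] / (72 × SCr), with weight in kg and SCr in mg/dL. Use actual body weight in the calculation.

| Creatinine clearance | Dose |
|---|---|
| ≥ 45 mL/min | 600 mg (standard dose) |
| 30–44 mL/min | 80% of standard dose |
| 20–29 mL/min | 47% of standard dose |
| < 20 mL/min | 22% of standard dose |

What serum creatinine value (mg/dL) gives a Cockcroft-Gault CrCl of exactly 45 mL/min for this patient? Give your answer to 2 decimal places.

Standard dose requires CrCl ≥ 45 mL/min.
Set (140 − 33) × 51.8 / (72 × SCr) = 45
SCr = (140 − 33) × 51.8 / (72 × 45) = 1.711 mg/dL

1.71 mg/dL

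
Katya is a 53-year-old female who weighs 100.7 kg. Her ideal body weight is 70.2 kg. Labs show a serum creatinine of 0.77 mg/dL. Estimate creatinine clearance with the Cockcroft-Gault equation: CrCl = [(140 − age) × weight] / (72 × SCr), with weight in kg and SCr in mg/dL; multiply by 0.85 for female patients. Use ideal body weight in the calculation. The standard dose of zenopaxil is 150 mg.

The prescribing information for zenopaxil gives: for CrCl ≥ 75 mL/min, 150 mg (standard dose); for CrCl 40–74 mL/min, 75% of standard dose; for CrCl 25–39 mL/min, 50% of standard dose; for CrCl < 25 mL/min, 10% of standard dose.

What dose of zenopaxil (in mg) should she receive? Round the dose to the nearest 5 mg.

150 mg

CrCl = (140 − 53) × 70.2 / (72 × 0.77) × 0.85 = 6107.4 / 55.44 × 0.85 ≈ 93.6 mL/min
CrCl ≈ 94 mL/min → bracket ≥ 75 mL/min.
100% of 150 mg = 150 mg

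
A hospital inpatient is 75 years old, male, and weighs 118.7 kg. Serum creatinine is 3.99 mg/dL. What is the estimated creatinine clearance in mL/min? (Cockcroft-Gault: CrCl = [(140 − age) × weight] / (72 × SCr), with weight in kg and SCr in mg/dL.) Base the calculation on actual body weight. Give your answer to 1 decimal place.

CrCl = (140 − 75) × 118.7 / (72 × 3.99) = 7715.5 / 287.28 ≈ 26.9 mL/min

26.9 mL/min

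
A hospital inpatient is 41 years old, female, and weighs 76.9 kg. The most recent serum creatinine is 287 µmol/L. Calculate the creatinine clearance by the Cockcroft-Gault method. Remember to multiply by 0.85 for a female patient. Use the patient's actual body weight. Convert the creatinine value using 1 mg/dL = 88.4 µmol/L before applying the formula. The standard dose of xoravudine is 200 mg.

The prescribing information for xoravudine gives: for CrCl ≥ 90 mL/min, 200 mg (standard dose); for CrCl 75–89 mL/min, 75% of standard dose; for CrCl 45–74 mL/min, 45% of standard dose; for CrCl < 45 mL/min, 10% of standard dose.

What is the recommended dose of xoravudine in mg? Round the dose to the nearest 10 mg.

SCr = 287 / 88.4 = 3.247 mg/dL
CrCl = (140 − 41) × 76.9 / (72 × 3.247) × 0.85 = 7613.1 / 233.78 × 0.85 ≈ 27.7 mL/min
CrCl ≈ 28 mL/min → bracket < 45 mL/min.
10% of 200 mg = 20 mg

20 mg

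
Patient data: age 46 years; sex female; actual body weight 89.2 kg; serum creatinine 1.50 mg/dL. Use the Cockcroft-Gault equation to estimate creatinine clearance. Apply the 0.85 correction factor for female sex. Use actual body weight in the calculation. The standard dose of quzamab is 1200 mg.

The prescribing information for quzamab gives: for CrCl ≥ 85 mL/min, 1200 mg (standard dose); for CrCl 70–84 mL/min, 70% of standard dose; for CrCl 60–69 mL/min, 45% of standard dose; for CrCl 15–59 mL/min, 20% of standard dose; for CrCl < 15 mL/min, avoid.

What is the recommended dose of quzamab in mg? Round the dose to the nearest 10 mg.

CrCl = (140 − 46) × 89.2 / (72 × 1.5) × 0.85 = 8384.8 / 108.00 × 0.85 ≈ 66.0 mL/min
CrCl ≈ 66 mL/min → bracket 60–69 mL/min.
45% of 1200 mg = 540 mg

540 mg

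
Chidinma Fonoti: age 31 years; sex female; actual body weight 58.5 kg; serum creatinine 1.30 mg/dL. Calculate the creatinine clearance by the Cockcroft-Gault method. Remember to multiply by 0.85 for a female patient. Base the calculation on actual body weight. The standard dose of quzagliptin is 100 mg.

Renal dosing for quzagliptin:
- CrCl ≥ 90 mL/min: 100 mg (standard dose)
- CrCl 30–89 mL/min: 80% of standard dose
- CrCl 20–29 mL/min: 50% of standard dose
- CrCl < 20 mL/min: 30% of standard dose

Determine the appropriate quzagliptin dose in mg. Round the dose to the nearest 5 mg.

80 mg

CrCl = (140 − 31) × 58.5 / (72 × 1.3) × 0.85 = 6376.5 / 93.60 × 0.85 ≈ 57.9 mL/min
CrCl ≈ 58 mL/min → bracket 30–89 mL/min.
80% of 100 mg = 80 mg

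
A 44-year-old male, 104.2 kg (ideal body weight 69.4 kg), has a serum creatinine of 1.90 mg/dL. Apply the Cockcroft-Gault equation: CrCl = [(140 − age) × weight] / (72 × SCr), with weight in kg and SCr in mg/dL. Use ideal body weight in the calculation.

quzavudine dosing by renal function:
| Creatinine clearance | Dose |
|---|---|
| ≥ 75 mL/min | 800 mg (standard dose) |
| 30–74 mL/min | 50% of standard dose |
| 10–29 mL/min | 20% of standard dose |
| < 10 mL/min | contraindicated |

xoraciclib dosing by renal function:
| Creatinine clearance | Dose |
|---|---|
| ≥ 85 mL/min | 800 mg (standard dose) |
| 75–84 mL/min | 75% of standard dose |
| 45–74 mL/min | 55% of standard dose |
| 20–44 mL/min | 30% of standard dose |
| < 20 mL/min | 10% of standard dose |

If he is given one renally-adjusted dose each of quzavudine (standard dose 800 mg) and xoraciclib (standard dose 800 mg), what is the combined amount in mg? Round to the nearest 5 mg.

CrCl = (140 − 44) × 69.4 / (72 × 1.9) = 6662.4 / 136.80 ≈ 48.7 mL/min
CrCl ≈ 49 mL/min.
quzavudine: 30–74 mL/min → 50% of 800 mg = 400 mg.
xoraciclib: 45–74 mL/min → 55% of 800 mg = 440 mg.
Total = 400 + 440 = 840 mg.

840 mg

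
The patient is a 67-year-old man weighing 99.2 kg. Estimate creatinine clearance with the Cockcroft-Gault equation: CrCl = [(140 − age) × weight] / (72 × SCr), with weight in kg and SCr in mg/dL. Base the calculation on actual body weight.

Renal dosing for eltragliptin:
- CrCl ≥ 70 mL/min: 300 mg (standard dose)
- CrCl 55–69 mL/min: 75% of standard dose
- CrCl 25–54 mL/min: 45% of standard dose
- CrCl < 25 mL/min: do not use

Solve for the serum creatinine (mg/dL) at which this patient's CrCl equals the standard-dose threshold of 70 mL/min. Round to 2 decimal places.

Standard dose requires CrCl ≥ 70 mL/min.
Set (140 − 67) × 99.2 / (72 × SCr) = 70
SCr = (140 − 67) × 99.2 / (72 × 70) = 1.437 mg/dL

1.44 mg/dL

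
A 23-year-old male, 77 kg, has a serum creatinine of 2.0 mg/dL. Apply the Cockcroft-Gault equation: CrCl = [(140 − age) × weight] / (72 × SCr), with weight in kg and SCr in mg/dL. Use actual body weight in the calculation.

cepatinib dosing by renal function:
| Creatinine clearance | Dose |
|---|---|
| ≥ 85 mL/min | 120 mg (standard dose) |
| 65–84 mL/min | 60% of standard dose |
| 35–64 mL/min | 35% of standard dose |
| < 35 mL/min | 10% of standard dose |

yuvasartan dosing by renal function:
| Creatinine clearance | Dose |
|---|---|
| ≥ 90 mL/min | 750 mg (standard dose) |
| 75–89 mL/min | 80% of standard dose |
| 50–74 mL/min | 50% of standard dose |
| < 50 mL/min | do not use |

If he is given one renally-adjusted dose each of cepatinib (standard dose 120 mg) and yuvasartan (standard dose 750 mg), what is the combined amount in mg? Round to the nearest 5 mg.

415 mg

CrCl = (140 − 23) × 77 / (72 × 2) = 9009.0 / 144.00 ≈ 62.6 mL/min
CrCl ≈ 63 mL/min.
cepatinib: 35–64 mL/min → 35% of 120 mg = 42 mg.
yuvasartan: 50–74 mL/min → 50% of 750 mg = 375 mg.
Total = 42 + 375 = 417 mg.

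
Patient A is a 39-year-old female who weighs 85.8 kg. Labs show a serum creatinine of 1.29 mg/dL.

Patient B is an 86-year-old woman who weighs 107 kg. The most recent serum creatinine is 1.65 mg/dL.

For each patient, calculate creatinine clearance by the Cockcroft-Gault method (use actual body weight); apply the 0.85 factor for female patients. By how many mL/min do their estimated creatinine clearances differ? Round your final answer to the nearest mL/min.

38 mL/min

Patient A: CrCl = (140 − 39) × 85.8 / (72 × 1.29) × 0.85 = 8665.8 / 92.88 × 0.85 ≈ 79.3 mL/min
Patient B: CrCl = (140 − 86) × 107 / (72 × 1.65) × 0.85 = 5778.0 / 118.80 × 0.85 ≈ 41.3 mL/min
|79.3 − 41.3| = 38.0 mL/min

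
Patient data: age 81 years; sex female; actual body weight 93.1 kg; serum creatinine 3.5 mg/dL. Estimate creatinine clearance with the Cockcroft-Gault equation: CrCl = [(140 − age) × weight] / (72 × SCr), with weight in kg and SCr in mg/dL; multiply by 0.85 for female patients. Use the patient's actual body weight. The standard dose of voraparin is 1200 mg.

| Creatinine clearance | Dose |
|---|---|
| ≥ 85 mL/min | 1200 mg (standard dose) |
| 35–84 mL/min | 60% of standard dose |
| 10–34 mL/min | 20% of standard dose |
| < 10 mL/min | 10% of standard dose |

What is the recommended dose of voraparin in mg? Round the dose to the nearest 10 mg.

240 mg

CrCl = (140 − 81) × 93.1 / (72 × 3.5) × 0.85 = 5492.9 / 252.00 × 0.85 ≈ 18.5 mL/min
CrCl ≈ 19 mL/min → bracket 10–34 mL/min.
20% of 1200 mg = 240 mg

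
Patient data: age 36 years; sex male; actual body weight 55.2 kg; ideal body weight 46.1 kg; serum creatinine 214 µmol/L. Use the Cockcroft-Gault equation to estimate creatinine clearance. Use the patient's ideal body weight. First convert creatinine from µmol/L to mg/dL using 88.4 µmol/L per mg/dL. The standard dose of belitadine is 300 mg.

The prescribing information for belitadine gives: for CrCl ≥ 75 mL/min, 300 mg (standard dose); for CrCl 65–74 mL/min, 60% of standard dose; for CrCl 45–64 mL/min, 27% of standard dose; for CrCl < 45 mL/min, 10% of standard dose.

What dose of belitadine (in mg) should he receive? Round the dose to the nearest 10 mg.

30 mg

SCr = 214 / 88.4 = 2.421 mg/dL
CrCl = (140 − 36) × 46.1 / (72 × 2.421) = 4794.4 / 174.31 ≈ 27.5 mL/min
CrCl ≈ 28 mL/min → bracket < 45 mL/min.
10% of 300 mg = 30 mg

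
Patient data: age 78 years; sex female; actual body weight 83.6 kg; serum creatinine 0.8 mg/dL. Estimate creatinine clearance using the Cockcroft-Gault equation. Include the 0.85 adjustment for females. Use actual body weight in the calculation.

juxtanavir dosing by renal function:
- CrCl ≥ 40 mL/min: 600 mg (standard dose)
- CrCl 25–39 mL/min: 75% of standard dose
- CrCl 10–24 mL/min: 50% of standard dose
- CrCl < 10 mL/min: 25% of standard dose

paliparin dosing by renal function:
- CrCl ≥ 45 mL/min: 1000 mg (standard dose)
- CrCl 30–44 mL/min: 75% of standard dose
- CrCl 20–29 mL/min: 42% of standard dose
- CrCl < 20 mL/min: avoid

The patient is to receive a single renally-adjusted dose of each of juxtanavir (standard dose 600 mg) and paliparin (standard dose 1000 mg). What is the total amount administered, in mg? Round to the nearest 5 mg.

1600 mg

CrCl = (140 − 78) × 83.6 / (72 × 0.8) × 0.85 = 5183.2 / 57.60 × 0.85 ≈ 76.5 mL/min
CrCl ≈ 76 mL/min.
juxtanavir: ≥ 40 mL/min → 100% of 600 mg = 600 mg.
paliparin: ≥ 45 mL/min → 100% of 1000 mg = 1000 mg.
Total = 600 + 1000 = 1600 mg.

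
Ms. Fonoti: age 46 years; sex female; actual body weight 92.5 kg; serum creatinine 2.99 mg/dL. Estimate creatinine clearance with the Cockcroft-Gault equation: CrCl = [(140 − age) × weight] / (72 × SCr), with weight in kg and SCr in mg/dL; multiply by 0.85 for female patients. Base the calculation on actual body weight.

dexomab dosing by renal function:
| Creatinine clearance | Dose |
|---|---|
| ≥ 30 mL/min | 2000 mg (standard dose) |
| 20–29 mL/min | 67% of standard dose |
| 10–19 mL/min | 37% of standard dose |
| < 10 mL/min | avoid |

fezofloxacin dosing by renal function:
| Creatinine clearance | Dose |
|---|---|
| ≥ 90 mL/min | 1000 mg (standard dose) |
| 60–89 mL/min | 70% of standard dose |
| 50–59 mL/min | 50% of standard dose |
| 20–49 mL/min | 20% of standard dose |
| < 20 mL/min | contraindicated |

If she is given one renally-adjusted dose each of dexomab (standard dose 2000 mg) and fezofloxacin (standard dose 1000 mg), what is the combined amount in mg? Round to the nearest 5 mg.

CrCl = (140 − 46) × 92.5 / (72 × 2.99) × 0.85 = 8695.0 / 215.28 × 0.85 ≈ 34.3 mL/min
CrCl ≈ 34 mL/min.
dexomab: ≥ 30 mL/min → 100% of 2000 mg = 2000 mg.
fezofloxacin: 20–49 mL/min → 20% of 1000 mg = 200 mg.
Total = 2000 + 200 = 2200 mg.

2200 mg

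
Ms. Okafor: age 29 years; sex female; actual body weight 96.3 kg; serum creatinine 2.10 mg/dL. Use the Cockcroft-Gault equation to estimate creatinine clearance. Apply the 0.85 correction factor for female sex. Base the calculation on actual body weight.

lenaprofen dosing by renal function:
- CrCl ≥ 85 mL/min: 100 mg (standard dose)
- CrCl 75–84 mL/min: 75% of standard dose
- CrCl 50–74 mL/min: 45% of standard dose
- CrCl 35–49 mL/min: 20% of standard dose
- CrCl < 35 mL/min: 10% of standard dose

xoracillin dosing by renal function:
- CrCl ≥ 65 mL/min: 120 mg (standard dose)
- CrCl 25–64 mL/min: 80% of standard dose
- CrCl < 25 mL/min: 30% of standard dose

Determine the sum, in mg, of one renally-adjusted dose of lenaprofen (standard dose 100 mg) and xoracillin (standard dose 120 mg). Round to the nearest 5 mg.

CrCl = (140 − 29) × 96.3 / (72 × 2.1) × 0.85 = 10689.3 / 151.20 × 0.85 ≈ 60.1 mL/min
CrCl ≈ 60 mL/min.
lenaprofen: 50–74 mL/min → 45% of 100 mg = 45 mg.
xoracillin: 25–64 mL/min → 80% of 120 mg = 96 mg.
Total = 45 + 96 = 141 mg.

140 mg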